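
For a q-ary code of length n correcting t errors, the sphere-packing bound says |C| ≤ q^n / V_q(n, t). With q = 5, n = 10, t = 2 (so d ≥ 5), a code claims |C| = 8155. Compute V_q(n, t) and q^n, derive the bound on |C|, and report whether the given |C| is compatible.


V_q(n, t) = 761, q^n = 9765625, Hamming bound = 12832, |C| = 8155 ≤ bound (satisfied).

Step 1: Compute V_q(n, t) = Σ_{j=0}^2 C(n, j) (q−1)^j.
  j = 0: C(10,0)·(4)^0 = 1·1 = 1.
  j = 1: C(10,1)·(4)^1 = 10·4 = 40.
  j = 2: C(10,2)·(4)^2 = 45·16 = 720.
  V_q(n, t) = 1 + 40 + 720 = 761.
Step 2: q^n = 5^10 = 9765625.
Step 3: Hamming bound ⌊q^n / V_q(n,t)⌋ = ⌊9765625/761⌋ = 12832.
Step 4: Compare |C| = 8155 to 12832: satisfied.
The claimed |C| lies below the Hamming bound.


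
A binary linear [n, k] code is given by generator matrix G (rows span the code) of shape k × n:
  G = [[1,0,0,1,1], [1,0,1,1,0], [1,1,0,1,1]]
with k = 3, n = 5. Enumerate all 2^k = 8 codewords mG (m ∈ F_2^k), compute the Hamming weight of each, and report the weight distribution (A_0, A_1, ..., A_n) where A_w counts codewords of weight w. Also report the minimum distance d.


Weight distribution: A_0 = 1, A_1 = 1, A_2 = 1, A_3 = 3, A_4 = 2. Minimum distance d = 1.

Enumerate all 2^3 = 8 messages m ∈ F_2^3.
For each, compute codeword c = mG in F_2^5, then tally its weight.
  m = 000 → c = 00000, weight = 0.
  m = 100 → c = 10011, weight = 3.
  m = 010 → c = 10110, weight = 3.
  m = 110 → c = 00101, weight = 2.
  m = 001 → c = 11011, weight = 4.
  m = 101 → c = 01000, weight = 1.
  m = 011 → c = 01101, weight = 3.
  m = 111 → c = 11110, weight = 4.
Tally weights:
  weight 0: 1 codewords.
  weight 1: 1 codewords.
  weight 2: 1 codewords.
  weight 3: 3 codewords.
  weight 4: 2 codewords.
Minimum distance d = smallest w > 0 with A_w > 0 = 1.
Sanity: Σ A_w = 8 = 2^3 = 8 ✓.


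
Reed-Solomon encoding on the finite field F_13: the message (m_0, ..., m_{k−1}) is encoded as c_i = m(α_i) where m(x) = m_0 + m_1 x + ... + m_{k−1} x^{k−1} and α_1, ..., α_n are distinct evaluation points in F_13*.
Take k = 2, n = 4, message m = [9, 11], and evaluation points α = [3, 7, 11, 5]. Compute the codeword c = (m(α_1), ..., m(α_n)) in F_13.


c = [3, 8, 0, 12]

Message polynomial: m(x) = 9 + 11·x (mod 13).
For each evaluation point α_i, compute m(α_i) mod 13:
  α_1 = 3: Horner steps 11 → 3, so m(3) = 3.
  α_2 = 7: Horner steps 11 → 8, so m(7) = 8.
  α_3 = 11: Horner steps 11 → 0, so m(11) = 0.
  α_4 = 5: Horner steps 11 → 12, so m(5) = 12.
Codeword c = [3, 8, 0, 12] ∈ F_13^4.


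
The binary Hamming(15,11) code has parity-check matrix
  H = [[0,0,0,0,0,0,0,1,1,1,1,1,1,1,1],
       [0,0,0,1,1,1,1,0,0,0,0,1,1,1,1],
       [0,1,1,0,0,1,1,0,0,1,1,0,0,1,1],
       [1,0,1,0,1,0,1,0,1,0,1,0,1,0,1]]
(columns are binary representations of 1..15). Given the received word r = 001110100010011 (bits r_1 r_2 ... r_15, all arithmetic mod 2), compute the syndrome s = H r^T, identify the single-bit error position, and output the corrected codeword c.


s = (1, 1, 1, 1)^T, error position = 15, corrected codeword c = 001110100010010

Compute s = H r^T mod 2 one row at a time:
  s_1 = 0 + 0 + 0 + 1 + 0 + 0 + 1 + 1 = 3 ≡ 1 (mod 2).
  s_2 = 1 + 1 + 0 + 1 + 0 + 0 + 1 + 1 = 5 ≡ 1 (mod 2).
  s_3 = 0 + 1 + 0 + 1 + 0 + 1 + 1 + 1 = 5 ≡ 1 (mod 2).
  s_4 = 0 + 1 + 1 + 1 + 0 + 1 + 0 + 1 = 5 ≡ 1 (mod 2).
s = (1, 1, 1, 1)^T — this equals column 15 of H (binary 1111), so error is at position 15.
Correct: flip bit 15 of r = 001110100010011 to get c = 001110100010010.


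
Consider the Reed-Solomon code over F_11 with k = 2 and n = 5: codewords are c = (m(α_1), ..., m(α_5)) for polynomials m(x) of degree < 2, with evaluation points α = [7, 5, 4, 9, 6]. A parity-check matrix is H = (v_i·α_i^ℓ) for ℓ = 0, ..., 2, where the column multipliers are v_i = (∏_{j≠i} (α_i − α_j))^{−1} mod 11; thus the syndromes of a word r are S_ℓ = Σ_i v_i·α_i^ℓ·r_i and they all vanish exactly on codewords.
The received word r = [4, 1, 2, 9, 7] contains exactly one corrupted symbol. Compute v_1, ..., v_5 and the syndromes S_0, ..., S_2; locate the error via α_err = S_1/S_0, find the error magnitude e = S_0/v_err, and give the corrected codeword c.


S = (8, 7, 2), error at position 2, error magnitude e = 2, c = [4, 10, 2, 9, 7].

Step 1: column multipliers v_i = (∏_{j≠i}(α_i − α_j))^{−1} mod 11.
  i = 1 (α = 7): (7−5)(7−4)(7−9)(7−6) = 2·3·(−2)·1 = −12 ≡ 10, so v_1 = 10^{−1} = 10 (mod 11).
  i = 2 (α = 5): (5−7)(5−4)(5−9)(5−6) = (−2)·1·(−4)·(−1) = −8 ≡ 3, so v_2 = 3^{−1} = 4 (mod 11).
  i = 3 (α = 4): (4−7)(4−5)(4−9)(4−6) = (−3)·(−1)·(−5)·(−2) = 30 ≡ 8, so v_3 = 8^{−1} = 7 (mod 11).
  i = 4 (α = 9): (9−7)(9−5)(9−4)(9−6) = 2·4·5·3 = 120 ≡ 10, so v_4 = 10^{−1} = 10 (mod 11).
  i = 5 (α = 6): (6−7)(6−5)(6−4)(6−9) = (−1)·1·2·(−3) = 6 ≡ 6, so v_5 = 6^{−1} = 2 (mod 11).
  v = [10, 4, 7, 10, 2].
Step 2: syndromes of r = [4, 1, 2, 9, 7] (all sums mod 11).
  S_0 = Σ v_i r_i = 10·4 + 4·1 + 7·2 + 10·9 + 2·7 = 162 ≡ 8.
  S_1 = Σ v_i α_i r_i = 10·7·4 + 4·5·1 + 7·4·2 + 10·9·9 + 2·6·7 = 1250 ≡ 7.
  α_i^2 mod 11 = [5, 3, 5, 4, 3].
  S_2 = Σ v_i α_i^2 r_i = 10·5·4 + 4·3·1 + 7·5·2 + 10·4·9 + 2·3·7 = 684 ≡ 2.
  S = (8, 7, 2) ≠ 0, so r is not a codeword (an error is present).
Step 3: locate the error. For a single error e at position i, S_ℓ = v_i·e·α_i^ℓ, so α_err = S_1/S_0.
  S_0^{−1} = 8^{−1} = 7 (mod 11), so α_err = 7·7 = 49 ≡ 5 = α_2. Error position i = 2.
  Consistency check: S_2/S_1 = 2·8 = 16 ≡ 5 = α_err ✓ (single-error assumption holds).
Step 4: error magnitude e = S_0/v_2 = S_0·∏_{j≠2}(α_2 − α_j) = 8·3 = 24 ≡ 2 (mod 11).
Step 5: correct position 2: c_2 = r_2 − e = 1 − 2 ≡ 10 (mod 11). Hence c = [4, 10, 2, 9, 7].
  Check: interpolating c through the α_i gives m(x) = 3 + 8·x (degree < 2) with m(α_i) = c_i for every i, so c is indeed a codeword.


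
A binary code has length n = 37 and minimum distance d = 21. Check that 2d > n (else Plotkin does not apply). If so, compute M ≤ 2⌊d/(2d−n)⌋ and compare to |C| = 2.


Plotkin bound M ≤ 8; given |C| = 2 ≤ bound (satisfied).

Check applicability: 2d = 42, n = 37.
2d − n = 5 > 0, so Plotkin applies.
Compute d/(2d−n) = 21/5 ≈ 4.2000.
⌊d/(2d−n)⌋ = 4.
Plotkin bound: M ≤ 2·4 = 8.
Given |C| = 2, check: satisfied.
This |C| is below the Plotkin bound.


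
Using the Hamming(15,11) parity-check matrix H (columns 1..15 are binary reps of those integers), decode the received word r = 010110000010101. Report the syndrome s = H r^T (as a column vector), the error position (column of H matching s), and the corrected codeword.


s = (1, 0, 1, 0)^T, error position = 10, corrected codeword c = 010110000110101

Compute s = H r^T mod 2 one row at a time:
  s_1 = 0 + 0 + 0 + 1 + 0 + 1 + 0 + 1 = 3 ≡ 1 (mod 2).
  s_2 = 1 + 1 + 0 + 0 + 0 + 1 + 0 + 1 = 4 ≡ 0 (mod 2).
  s_3 = 1 + 0 + 0 + 0 + 0 + 1 + 0 + 1 = 3 ≡ 1 (mod 2).
  s_4 = 0 + 0 + 1 + 0 + 0 + 1 + 1 + 1 = 4 ≡ 0 (mod 2).
s = (1, 0, 1, 0)^T — this equals column 10 of H (binary 1010), so error is at position 10.
Correct: flip bit 10 of r = 010110000010101 to get c = 010110000110101.


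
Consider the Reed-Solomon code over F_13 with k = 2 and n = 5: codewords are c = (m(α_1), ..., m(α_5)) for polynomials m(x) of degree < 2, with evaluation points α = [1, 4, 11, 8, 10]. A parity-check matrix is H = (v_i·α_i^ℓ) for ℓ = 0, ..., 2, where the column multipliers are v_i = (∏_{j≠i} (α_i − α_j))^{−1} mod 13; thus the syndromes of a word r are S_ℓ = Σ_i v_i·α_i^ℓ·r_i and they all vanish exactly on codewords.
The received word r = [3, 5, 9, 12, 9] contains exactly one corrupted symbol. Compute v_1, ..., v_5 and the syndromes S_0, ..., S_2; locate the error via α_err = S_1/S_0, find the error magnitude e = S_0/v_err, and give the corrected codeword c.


S = (4, 5, 3), error at position 3, error magnitude e = 8, c = [3, 5, 1, 12, 9].

Step 1: column multipliers v_i = (∏_{j≠i}(α_i − α_j))^{−1} mod 13.
  i = 1 (α = 1): (1−4)(1−11)(1−8)(1−10) = (−3)·(−10)·(−7)·(−9) = 1890 ≡ 5, so v_1 = 5^{−1} = 8 (mod 13).
  i = 2 (α = 4): (4−1)(4−11)(4−8)(4−10) = 3·(−7)·(−4)·(−6) = −504 ≡ 3, so v_2 = 3^{−1} = 9 (mod 13).
  i = 3 (α = 11): (11−1)(11−4)(11−8)(11−10) = 10·7·3·1 = 210 ≡ 2, so v_3 = 2^{−1} = 7 (mod 13).
  i = 4 (α = 8): (8−1)(8−4)(8−11)(8−10) = 7·4·(−3)·(−2) = 168 ≡ 12, so v_4 = 12^{−1} = 12 (mod 13).
  i = 5 (α = 10): (10−1)(10−4)(10−11)(10−8) = 9·6·(−1)·2 = −108 ≡ 9, so v_5 = 9^{−1} = 3 (mod 13).
  v = [8, 9, 7, 12, 3].
Step 2: syndromes of r = [3, 5, 9, 12, 9] (all sums mod 13).
  S_0 = Σ v_i r_i = 8·3 + 9·5 + 7·9 + 12·12 + 3·9 = 303 ≡ 4.
  S_1 = Σ v_i α_i r_i = 8·1·3 + 9·4·5 + 7·11·9 + 12·8·12 + 3·10·9 = 2319 ≡ 5.
  α_i^2 mod 13 = [1, 3, 4, 12, 9].
  S_2 = Σ v_i α_i^2 r_i = 8·1·3 + 9·3·5 + 7·4·9 + 12·12·12 + 3·9·9 = 2382 ≡ 3.
  S = (4, 5, 3) ≠ 0, so r is not a codeword (an error is present).
Step 3: locate the error. For a single error e at position i, S_ℓ = v_i·e·α_i^ℓ, so α_err = S_1/S_0.
  S_0^{−1} = 4^{−1} = 10 (mod 13), so α_err = 5·10 = 50 ≡ 11 = α_3. Error position i = 3.
  Consistency check: S_2/S_1 = 3·8 = 24 ≡ 11 = α_err ✓ (single-error assumption holds).
Step 4: error magnitude e = S_0/v_3 = S_0·∏_{j≠3}(α_3 − α_j) = 4·2 = 8 ≡ 8 (mod 13).
Step 5: correct position 3: c_3 = r_3 − e = 9 − 8 ≡ 1 (mod 13). Hence c = [3, 5, 1, 12, 9].
  Check: interpolating c through the α_i gives m(x) = 11 + 5·x (degree < 2) with m(α_i) = c_i for every i, so c is indeed a codeword.


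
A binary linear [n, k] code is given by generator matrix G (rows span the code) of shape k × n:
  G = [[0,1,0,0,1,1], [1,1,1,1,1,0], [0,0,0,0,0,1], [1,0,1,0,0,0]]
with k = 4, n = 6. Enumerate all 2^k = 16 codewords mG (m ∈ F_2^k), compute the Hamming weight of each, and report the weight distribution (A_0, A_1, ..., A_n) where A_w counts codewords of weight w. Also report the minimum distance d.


Weight distribution: A_0 = 1, A_1 = 2, A_2 = 3, A_3 = 4, A_4 = 3, A_5 = 2, A_6 = 1. Minimum distance d = 1.

Enumerate all 2^4 = 16 messages m ∈ F_2^4.
For each, compute codeword c = mG in F_2^6, then tally its weight.
  m = 0000 → c = 000000, weight = 0.
  m = 1000 → c = 010011, weight = 3.
  m = 0100 → c = 111110, weight = 5.
  m = 1100 → c = 101101, weight = 4.
  m = 0010 → c = 000001, weight = 1.
  m = 1010 → c = 010010, weight = 2.
  m = 0110 → c = 111111, weight = 6.
  m = 1110 → c = 101100, weight = 3.
  m = 0001 → c = 101000, weight = 2.
  m = 1001 → c = 111011, weight = 5.
  m = 0101 → c = 010110, weight = 3.
  m = 1101 → c = 000101, weight = 2.
  m = 0011 → c = 101001, weight = 3.
  m = 1011 → c = 111010, weight = 4.
  m = 0111 → c = 010111, weight = 4.
  m = 1111 → c = 000100, weight = 1.
Tally weights:
  weight 0: 1 codewords.
  weight 1: 2 codewords.
  weight 2: 3 codewords.
  weight 3: 4 codewords.
  weight 4: 3 codewords.
  weight 5: 2 codewords.
  weight 6: 1 codewords.
Minimum distance d = smallest w > 0 with A_w > 0 = 1.
Sanity: Σ A_w = 16 = 2^4 = 16 ✓.


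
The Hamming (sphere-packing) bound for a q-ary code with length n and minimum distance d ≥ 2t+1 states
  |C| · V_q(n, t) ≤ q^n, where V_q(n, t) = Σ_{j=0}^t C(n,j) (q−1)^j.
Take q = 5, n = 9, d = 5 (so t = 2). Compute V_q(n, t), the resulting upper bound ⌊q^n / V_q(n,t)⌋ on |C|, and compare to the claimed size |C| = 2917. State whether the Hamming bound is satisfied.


V_q(n, t) = 613, q^n = 1953125, Hamming bound = 3186, |C| = 2917 ≤ bound (satisfied).

Step 1: Compute V_q(n, t) = Σ_{j=0}^2 C(n, j) (q−1)^j.
  j = 0: C(9,0)·(4)^0 = 1·1 = 1.
  j = 1: C(9,1)·(4)^1 = 9·4 = 36.
  j = 2: C(9,2)·(4)^2 = 36·16 = 576.
  V_q(n, t) = 1 + 36 + 576 = 613.
Step 2: q^n = 5^9 = 1953125.
Step 3: Hamming bound ⌊q^n / V_q(n,t)⌋ = ⌊1953125/613⌋ = 3186.
Step 4: Compare |C| = 2917 to 3186: satisfied.
The claimed |C| lies below the Hamming bound.


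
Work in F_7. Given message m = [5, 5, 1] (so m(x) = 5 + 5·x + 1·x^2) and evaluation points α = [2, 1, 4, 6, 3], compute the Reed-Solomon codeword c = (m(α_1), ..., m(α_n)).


c = [5, 4, 6, 1, 1]

Message polynomial: m(x) = 5 + 5·x + 1·x^2 (mod 7).
For each evaluation point α_i, compute m(α_i) mod 7:
  α_1 = 2: Horner steps 1 → 0 → 5, so m(2) = 5.
  α_2 = 1: Horner steps 1 → 6 → 4, so m(1) = 4.
  α_3 = 4: Horner steps 1 → 2 → 6, so m(4) = 6.
  α_4 = 6: Horner steps 1 → 4 → 1, so m(6) = 1.
  α_5 = 3: Horner steps 1 → 1 → 1, so m(3) = 1.
Codeword c = [5, 4, 6, 1, 1] ∈ F_7^5.


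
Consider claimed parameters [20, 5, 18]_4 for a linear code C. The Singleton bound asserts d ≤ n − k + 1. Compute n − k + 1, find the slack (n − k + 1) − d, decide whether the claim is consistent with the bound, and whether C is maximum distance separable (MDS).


Singleton RHS = n − k + 1 = 16, slack = -2, bound violated (no such code; not MDS).

Singleton bound: d ≤ n − k + 1.
Here n = 20, k = 5, so n − k + 1 = 16.
Given d = 18, check d ≤ 16: NO.
Slack = (n − k + 1) − d = -2.
The slack is negative: d = 18 exceeds n − k + 1 = 16 by 2, so the Singleton bound is violated and no linear [20, 5, 18]_4 code can exist. In particular it is not MDS (MDS requires d = n − k + 1 exactly).
Description: the claimed parameters are [20, 5, 18]_4; such a code would be impossible (violates the Singleton bound).


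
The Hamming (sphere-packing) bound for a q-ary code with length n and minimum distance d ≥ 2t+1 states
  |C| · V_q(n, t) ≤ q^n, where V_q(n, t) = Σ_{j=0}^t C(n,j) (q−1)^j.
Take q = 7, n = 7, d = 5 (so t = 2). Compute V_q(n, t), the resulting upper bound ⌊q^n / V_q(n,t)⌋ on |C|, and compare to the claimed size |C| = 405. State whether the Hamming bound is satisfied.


V_q(n, t) = 799, q^n = 823543, Hamming bound = 1030, |C| = 405 ≤ bound (satisfied).

Step 1: Compute V_q(n, t) = Σ_{j=0}^2 C(n, j) (q−1)^j.
  j = 0: C(7,0)·(6)^0 = 1·1 = 1.
  j = 1: C(7,1)·(6)^1 = 7·6 = 42.
  j = 2: C(7,2)·(6)^2 = 21·36 = 756.
  V_q(n, t) = 1 + 42 + 756 = 799.
Step 2: q^n = 7^7 = 823543.
Step 3: Hamming bound ⌊q^n / V_q(n,t)⌋ = ⌊823543/799⌋ = 1030.
Step 4: Compare |C| = 405 to 1030: satisfied.
The claimed |C| lies below the Hamming bound.


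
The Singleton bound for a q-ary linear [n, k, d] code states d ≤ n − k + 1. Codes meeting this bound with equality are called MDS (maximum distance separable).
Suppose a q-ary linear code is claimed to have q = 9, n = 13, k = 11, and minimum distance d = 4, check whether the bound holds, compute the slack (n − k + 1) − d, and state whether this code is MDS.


Singleton RHS = n − k + 1 = 3, slack = -1, bound violated (no such code; not MDS).

Singleton bound: d ≤ n − k + 1.
Here n = 13, k = 11, so n − k + 1 = 3.
Given d = 4, check d ≤ 3: NO.
Slack = (n − k + 1) − d = -1.
The slack is negative: d = 4 exceeds n − k + 1 = 3 by 1, so the Singleton bound is violated and no linear [13, 11, 4]_9 code can exist. In particular it is not MDS (MDS requires d = n − k + 1 exactly).
Description: the claimed parameters are [13, 11, 4]_9; such a code would be impossible (violates the Singleton bound).


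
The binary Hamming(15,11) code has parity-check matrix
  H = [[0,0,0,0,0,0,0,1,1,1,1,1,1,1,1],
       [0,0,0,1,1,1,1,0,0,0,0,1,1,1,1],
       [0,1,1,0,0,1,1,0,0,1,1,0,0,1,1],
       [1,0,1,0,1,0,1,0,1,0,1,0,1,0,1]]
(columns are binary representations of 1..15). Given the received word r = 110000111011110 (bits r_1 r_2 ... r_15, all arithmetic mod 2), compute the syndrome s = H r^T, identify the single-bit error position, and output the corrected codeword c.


s = (0, 0, 0, 1)^T, error position = 1, corrected codeword c = 010000111011110

Compute s = H r^T mod 2 one row at a time:
  s_1 = 1 + 1 + 0 + 1 + 1 + 1 + 1 + 0 = 6 ≡ 0 (mod 2).
  s_2 = 0 + 0 + 0 + 1 + 1 + 1 + 1 + 0 = 4 ≡ 0 (mod 2).
  s_3 = 1 + 0 + 0 + 1 + 0 + 1 + 1 + 0 = 4 ≡ 0 (mod 2).
  s_4 = 1 + 0 + 0 + 1 + 1 + 1 + 1 + 0 = 5 ≡ 1 (mod 2).
s = (0, 0, 0, 1)^T — this equals column 1 of H (binary 0001), so error is at position 1.
Correct: flip bit 1 of r = 110000111011110 to get c = 010000111011110.


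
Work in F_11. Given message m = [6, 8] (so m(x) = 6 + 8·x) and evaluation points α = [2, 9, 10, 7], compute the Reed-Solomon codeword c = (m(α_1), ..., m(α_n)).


c = [0, 1, 9, 7]

Message polynomial: m(x) = 6 + 8·x (mod 11).
For each evaluation point α_i, compute m(α_i) mod 11:
  α_1 = 2: Horner steps 8 → 0, so m(2) = 0.
  α_2 = 9: Horner steps 8 → 1, so m(9) = 1.
  α_3 = 10: Horner steps 8 → 9, so m(10) = 9.
  α_4 = 7: Horner steps 8 → 7, so m(7) = 7.
Codeword c = [0, 1, 9, 7] ∈ F_11^4.


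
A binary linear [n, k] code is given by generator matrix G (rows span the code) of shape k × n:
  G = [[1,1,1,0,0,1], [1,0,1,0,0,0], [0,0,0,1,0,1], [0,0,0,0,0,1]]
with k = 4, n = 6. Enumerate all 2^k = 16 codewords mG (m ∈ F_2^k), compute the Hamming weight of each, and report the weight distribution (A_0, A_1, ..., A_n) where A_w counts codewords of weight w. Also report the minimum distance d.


Weight distribution: A_0 = 1, A_1 = 3, A_2 = 4, A_3 = 4, A_4 = 3, A_5 = 1. Minimum distance d = 1.

Enumerate all 2^4 = 16 messages m ∈ F_2^4.
For each, compute codeword c = mG in F_2^6, then tally its weight.
  m = 0000 → c = 000000, weight = 0.
  m = 1000 → c = 111001, weight = 4.
  m = 0100 → c = 101000, weight = 2.
  m = 1100 → c = 010001, weight = 2.
  m = 0010 → c = 000101, weight = 2.
  m = 1010 → c = 111100, weight = 4.
  m = 0110 → c = 101101, weight = 4.
  m = 1110 → c = 010100, weight = 2.
  m = 0001 → c = 000001, weight = 1.
  m = 1001 → c = 111000, weight = 3.
  m = 0101 → c = 101001, weight = 3.
  m = 1101 → c = 010000, weight = 1.
  m = 0011 → c = 000100, weight = 1.
  m = 1011 → c = 111101, weight = 5.
  m = 0111 → c = 101100, weight = 3.
  m = 1111 → c = 010101, weight = 3.
Tally weights:
  weight 0: 1 codewords.
  weight 1: 3 codewords.
  weight 2: 4 codewords.
  weight 3: 4 codewords.
  weight 4: 3 codewords.
  weight 5: 1 codewords.
Minimum distance d = smallest w > 0 with A_w > 0 = 1.
Sanity: Σ A_w = 16 = 2^4 = 16 ✓.


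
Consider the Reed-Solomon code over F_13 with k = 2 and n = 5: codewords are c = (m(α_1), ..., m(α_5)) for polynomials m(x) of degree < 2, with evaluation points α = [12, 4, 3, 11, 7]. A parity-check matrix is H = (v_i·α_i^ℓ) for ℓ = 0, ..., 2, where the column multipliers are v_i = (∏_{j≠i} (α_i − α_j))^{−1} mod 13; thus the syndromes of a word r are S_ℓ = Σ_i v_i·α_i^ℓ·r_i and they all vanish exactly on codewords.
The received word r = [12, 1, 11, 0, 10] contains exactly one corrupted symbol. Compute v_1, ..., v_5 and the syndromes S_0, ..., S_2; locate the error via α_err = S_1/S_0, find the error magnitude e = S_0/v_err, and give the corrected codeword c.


S = (3, 7, 12), error at position 4, error magnitude e = 4, c = [12, 1, 11, 9, 10].

Step 1: column multipliers v_i = (∏_{j≠i}(α_i − α_j))^{−1} mod 13.
  i = 1 (α = 12): (12−4)(12−3)(12−11)(12−7) = 8·9·1·5 = 360 ≡ 9, so v_1 = 9^{−1} = 3 (mod 13).
  i = 2 (α = 4): (4−12)(4−3)(4−11)(4−7) = (−8)·1·(−7)·(−3) = −168 ≡ 1, so v_2 = 1^{−1} = 1 (mod 13).
  i = 3 (α = 3): (3−12)(3−4)(3−11)(3−7) = (−9)·(−1)·(−8)·(−4) = 288 ≡ 2, so v_3 = 2^{−1} = 7 (mod 13).
  i = 4 (α = 11): (11−12)(11−4)(11−3)(11−7) = (−1)·7·8·4 = −224 ≡ 10, so v_4 = 10^{−1} = 4 (mod 13).
  i = 5 (α = 7): (7−12)(7−4)(7−3)(7−11) = (−5)·3·4·(−4) = 240 ≡ 6, so v_5 = 6^{−1} = 11 (mod 13).
  v = [3, 1, 7, 4, 11].
Step 2: syndromes of r = [12, 1, 11, 0, 10] (all sums mod 13).
  S_0 = Σ v_i r_i = 3·12 + 1·1 + 7·11 + 4·0 + 11·10 = 224 ≡ 3.
  S_1 = Σ v_i α_i r_i = 3·12·12 + 1·4·1 + 7·3·11 + 4·11·0 + 11·7·10 = 1437 ≡ 7.
  α_i^2 mod 13 = [1, 3, 9, 4, 10].
  S_2 = Σ v_i α_i^2 r_i = 3·1·12 + 1·3·1 + 7·9·11 + 4·4·0 + 11·10·10 = 1832 ≡ 12.
  S = (3, 7, 12) ≠ 0, so r is not a codeword (an error is present).
Step 3: locate the error. For a single error e at position i, S_ℓ = v_i·e·α_i^ℓ, so α_err = S_1/S_0.
  S_0^{−1} = 3^{−1} = 9 (mod 13), so α_err = 7·9 = 63 ≡ 11 = α_4. Error position i = 4.
  Consistency check: S_2/S_1 = 12·2 = 24 ≡ 11 = α_err ✓ (single-error assumption holds).
Step 4: error magnitude e = S_0/v_4 = S_0·∏_{j≠4}(α_4 − α_j) = 3·10 = 30 ≡ 4 (mod 13).
Step 5: correct position 4: c_4 = r_4 − e = 0 − 4 ≡ 9 (mod 13). Hence c = [12, 1, 11, 9, 10].
  Check: interpolating c through the α_i gives m(x) = 2 + 3·x (degree < 2) with m(α_i) = c_i for every i, so c is indeed a codeword.


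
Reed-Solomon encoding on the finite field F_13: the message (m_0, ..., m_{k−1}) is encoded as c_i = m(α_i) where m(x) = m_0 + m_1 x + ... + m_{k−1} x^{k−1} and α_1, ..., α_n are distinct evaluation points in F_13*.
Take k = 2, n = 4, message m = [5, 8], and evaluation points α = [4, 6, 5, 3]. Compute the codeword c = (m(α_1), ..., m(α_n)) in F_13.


c = [11, 1, 6, 3]

Message polynomial: m(x) = 5 + 8·x (mod 13).
For each evaluation point α_i, compute m(α_i) mod 13:
  α_1 = 4: Horner steps 8 → 11, so m(4) = 11.
  α_2 = 6: Horner steps 8 → 1, so m(6) = 1.
  α_3 = 5: Horner steps 8 → 6, so m(5) = 6.
  α_4 = 3: Horner steps 8 → 3, so m(3) = 3.
Codeword c = [11, 1, 6, 3] ∈ F_13^4.


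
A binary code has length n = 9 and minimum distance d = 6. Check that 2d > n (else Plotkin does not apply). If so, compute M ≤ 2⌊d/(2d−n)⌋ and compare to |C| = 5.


Plotkin bound M ≤ 4; given |C| = 5 > bound (violated).

Check applicability: 2d = 12, n = 9.
2d − n = 3 > 0, so Plotkin applies.
Compute d/(2d−n) = 6/3 ≈ 2.0000.
⌊d/(2d−n)⌋ = 2.
Plotkin bound: M ≤ 2·2 = 4.
Given |C| = 5, check: VIOLATED.
This |C| is above the Plotkin bound, so no binary code with n = 9, d = 6 and 5 codewords exists.


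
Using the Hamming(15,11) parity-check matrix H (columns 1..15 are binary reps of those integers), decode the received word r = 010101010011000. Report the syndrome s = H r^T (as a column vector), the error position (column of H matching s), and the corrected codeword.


s = (1, 1, 1, 1)^T, error position = 15, corrected codeword c = 010101010011001

Compute s = H r^T mod 2 one row at a time:
  s_1 = 1 + 0 + 0 + 1 + 1 + 0 + 0 + 0 = 3 ≡ 1 (mod 2).
  s_2 = 1 + 0 + 1 + 0 + 1 + 0 + 0 + 0 = 3 ≡ 1 (mod 2).
  s_3 = 1 + 0 + 1 + 0 + 0 + 1 + 0 + 0 = 3 ≡ 1 (mod 2).
  s_4 = 0 + 0 + 0 + 0 + 0 + 1 + 0 + 0 = 1 ≡ 1 (mod 2).
s = (1, 1, 1, 1)^T — this equals column 15 of H (binary 1111), so error is at position 15.
Correct: flip bit 15 of r = 010101010011000 to get c = 010101010011001.


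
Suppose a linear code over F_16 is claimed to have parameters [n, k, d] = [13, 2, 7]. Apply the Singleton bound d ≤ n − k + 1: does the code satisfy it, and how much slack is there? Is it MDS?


Singleton RHS = n − k + 1 = 12, slack = 5, bound satisfied, not MDS.

Singleton bound: d ≤ n − k + 1.
Here n = 13, k = 2, so n − k + 1 = 12.
Given d = 7, check d ≤ 12: YES.
Slack = (n − k + 1) − d = 5.
The code is NOT MDS (slack = 5 > 0).
Description: the claimed parameters are [13, 2, 7]_16; such a code would be non-MDS.


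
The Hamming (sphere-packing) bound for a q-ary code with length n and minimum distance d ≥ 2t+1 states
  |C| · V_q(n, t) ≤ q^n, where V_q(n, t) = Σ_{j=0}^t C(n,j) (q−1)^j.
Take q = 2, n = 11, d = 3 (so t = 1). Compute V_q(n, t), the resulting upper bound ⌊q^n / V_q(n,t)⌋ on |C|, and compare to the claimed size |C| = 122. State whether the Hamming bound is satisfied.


V_q(n, t) = 12, q^n = 2048, Hamming bound = 170, |C| = 122 ≤ bound (satisfied).

Step 1: Compute V_q(n, t) = Σ_{j=0}^1 C(n, j) (q−1)^j.
  j = 0: C(11,0)·(1)^0 = 1·1 = 1.
  j = 1: C(11,1)·(1)^1 = 11·1 = 11.
  V_q(n, t) = 1 + 11 = 12.
Step 2: q^n = 2^11 = 2048.
Step 3: Hamming bound ⌊q^n / V_q(n,t)⌋ = ⌊2048/12⌋ = 170.
Step 4: Compare |C| = 122 to 170: satisfied.
The claimed |C| lies below the Hamming bound.


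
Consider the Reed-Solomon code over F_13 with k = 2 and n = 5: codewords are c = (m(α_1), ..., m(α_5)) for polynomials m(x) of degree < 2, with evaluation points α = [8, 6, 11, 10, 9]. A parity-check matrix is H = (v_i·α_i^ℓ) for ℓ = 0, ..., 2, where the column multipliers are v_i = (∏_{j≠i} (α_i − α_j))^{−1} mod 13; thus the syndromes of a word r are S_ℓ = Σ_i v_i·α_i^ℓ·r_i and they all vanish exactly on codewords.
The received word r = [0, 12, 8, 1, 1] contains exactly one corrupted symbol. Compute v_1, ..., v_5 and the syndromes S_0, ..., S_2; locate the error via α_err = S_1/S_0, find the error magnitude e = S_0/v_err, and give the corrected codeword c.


S = (12, 4, 10), error at position 5, error magnitude e = 7, c = [0, 12, 8, 1, 7].

Step 1: column multipliers v_i = (∏_{j≠i}(α_i − α_j))^{−1} mod 13.
  i = 1 (α = 8): (8−6)(8−11)(8−10)(8−9) = 2·(−3)·(−2)·(−1) = −12 ≡ 1, so v_1 = 1^{−1} = 1 (mod 13).
  i = 2 (α = 6): (6−8)(6−11)(6−10)(6−9) = (−2)·(−5)·(−4)·(−3) = 120 ≡ 3, so v_2 = 3^{−1} = 9 (mod 13).
  i = 3 (α = 11): (11−8)(11−6)(11−10)(11−9) = 3·5·1·2 = 30 ≡ 4, so v_3 = 4^{−1} = 10 (mod 13).
  i = 4 (α = 10): (10−8)(10−6)(10−11)(10−9) = 2·4·(−1)·1 = −8 ≡ 5, so v_4 = 5^{−1} = 8 (mod 13).
  i = 5 (α = 9): (9−8)(9−6)(9−11)(9−10) = 1·3·(−2)·(−1) = 6 ≡ 6, so v_5 = 6^{−1} = 11 (mod 13).
  v = [1, 9, 10, 8, 11].
Step 2: syndromes of r = [0, 12, 8, 1, 1] (all sums mod 13).
  S_0 = Σ v_i r_i = 1·0 + 9·12 + 10·8 + 8·1 + 11·1 = 207 ≡ 12.
  S_1 = Σ v_i α_i r_i = 1·8·0 + 9·6·12 + 10·11·8 + 8·10·1 + 11·9·1 = 1707 ≡ 4.
  α_i^2 mod 13 = [12, 10, 4, 9, 3].
  S_2 = Σ v_i α_i^2 r_i = 1·12·0 + 9·10·12 + 10·4·8 + 8·9·1 + 11·3·1 = 1505 ≡ 10.
  S = (12, 4, 10) ≠ 0, so r is not a codeword (an error is present).
Step 3: locate the error. For a single error e at position i, S_ℓ = v_i·e·α_i^ℓ, so α_err = S_1/S_0.
  S_0^{−1} = 12^{−1} = 12 (mod 13), so α_err = 4·12 = 48 ≡ 9 = α_5. Error position i = 5.
  Consistency check: S_2/S_1 = 10·10 = 100 ≡ 9 = α_err ✓ (single-error assumption holds).
Step 4: error magnitude e = S_0/v_5 = S_0·∏_{j≠5}(α_5 − α_j) = 12·6 = 72 ≡ 7 (mod 13).
Step 5: correct position 5: c_5 = r_5 − e = 1 − 7 ≡ 7 (mod 13). Hence c = [0, 12, 8, 1, 7].
  Check: interpolating c through the α_i gives m(x) = 9 + 7·x (degree < 2) with m(α_i) = c_i for every i, so c is indeed a codeword.


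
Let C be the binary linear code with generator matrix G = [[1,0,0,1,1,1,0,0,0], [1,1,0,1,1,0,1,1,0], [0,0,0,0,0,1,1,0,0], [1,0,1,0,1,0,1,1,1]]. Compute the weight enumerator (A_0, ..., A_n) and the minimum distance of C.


Weight distribution: A_0 = 1, A_2 = 2, A_4 = 5, A_6 = 8. Minimum distance d = 2.

Enumerate all 2^4 = 16 messages m ∈ F_2^4.
For each, compute codeword c = mG in F_2^9, then tally its weight.
  m = 0000 → c = 000000000, weight = 0.
  m = 1000 → c = 100111000, weight = 4.
  m = 0100 → c = 110110110, weight = 6.
  m = 1100 → c = 010001110, weight = 4.
  m = 0010 → c = 000001100, weight = 2.
  m = 1010 → c = 100110100, weight = 4.
  m = 0110 → c = 110111010, weight = 6.
  m = 1110 → c = 010000010, weight = 2.
  m = 0001 → c = 101010111, weight = 6.
  m = 1001 → c = 001101111, weight = 6.
  m = 0101 → c = 011100001, weight = 4.
  m = 1101 → c = 111011001, weight = 6.
  m = 0011 → c = 101011011, weight = 6.
  m = 1011 → c = 001100011, weight = 4.
  m = 0111 → c = 011101101, weight = 6.
  m = 1111 → c = 111010101, weight = 6.
Tally weights:
  weight 0: 1 codewords.
  weight 2: 2 codewords.
  weight 4: 5 codewords.
  weight 6: 8 codewords.
Minimum distance d = smallest w > 0 with A_w > 0 = 2.
Sanity: Σ A_w = 16 = 2^4 = 16 ✓.


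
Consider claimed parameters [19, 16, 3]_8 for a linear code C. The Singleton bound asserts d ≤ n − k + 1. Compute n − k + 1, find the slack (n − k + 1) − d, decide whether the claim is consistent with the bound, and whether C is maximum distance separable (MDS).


Singleton RHS = n − k + 1 = 4, slack = 1, bound satisfied, not MDS.

Singleton bound: d ≤ n − k + 1.
Here n = 19, k = 16, so n − k + 1 = 4.
Given d = 3, check d ≤ 4: YES.
Slack = (n − k + 1) − d = 1.
The code is NOT MDS (slack = 1 > 0).
Description: the claimed parameters are [19, 16, 3]_8; such a code would be non-MDS.


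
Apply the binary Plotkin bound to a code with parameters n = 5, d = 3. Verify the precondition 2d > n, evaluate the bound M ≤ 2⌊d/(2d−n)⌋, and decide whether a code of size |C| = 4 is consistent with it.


Plotkin bound M ≤ 6; given |C| = 4 ≤ bound (satisfied).

Check applicability: 2d = 6, n = 5.
2d − n = 1 > 0, so Plotkin applies.
Compute d/(2d−n) = 3/1 ≈ 3.0000.
⌊d/(2d−n)⌋ = 3.
Plotkin bound: M ≤ 2·3 = 6.
Given |C| = 4, check: satisfied.
This |C| is below the Plotkin bound.


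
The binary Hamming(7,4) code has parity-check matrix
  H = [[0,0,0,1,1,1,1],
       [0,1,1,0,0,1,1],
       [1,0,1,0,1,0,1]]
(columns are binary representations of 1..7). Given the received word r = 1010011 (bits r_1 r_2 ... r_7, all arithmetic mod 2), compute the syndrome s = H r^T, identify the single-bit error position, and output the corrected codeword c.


s = (0, 1, 1)^T, error position = 3, corrected codeword c = 1000011

Compute s = H r^T mod 2 one row at a time:
  s_1 = 0 + 0 + 1 + 1 = 2 ≡ 0 (mod 2).
  s_2 = 0 + 1 + 1 + 1 = 3 ≡ 1 (mod 2).
  s_3 = 1 + 1 + 0 + 1 = 3 ≡ 1 (mod 2).
s = (0, 1, 1)^T — this equals column 3 of H (binary 011), so error is at position 3.
Correct: flip bit 3 of r = 1010011 to get c = 1000011.


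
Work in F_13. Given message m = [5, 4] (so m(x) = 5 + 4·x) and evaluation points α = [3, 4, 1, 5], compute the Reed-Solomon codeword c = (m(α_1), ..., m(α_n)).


c = [4, 8, 9, 12]

Message polynomial: m(x) = 5 + 4·x (mod 13).
For each evaluation point α_i, compute m(α_i) mod 13:
  α_1 = 3: Horner steps 4 → 4, so m(3) = 4.
  α_2 = 4: Horner steps 4 → 8, so m(4) = 8.
  α_3 = 1: Horner steps 4 → 9, so m(1) = 9.
  α_4 = 5: Horner steps 4 → 12, so m(5) = 12.
Codeword c = [4, 8, 9, 12] ∈ F_13^4.


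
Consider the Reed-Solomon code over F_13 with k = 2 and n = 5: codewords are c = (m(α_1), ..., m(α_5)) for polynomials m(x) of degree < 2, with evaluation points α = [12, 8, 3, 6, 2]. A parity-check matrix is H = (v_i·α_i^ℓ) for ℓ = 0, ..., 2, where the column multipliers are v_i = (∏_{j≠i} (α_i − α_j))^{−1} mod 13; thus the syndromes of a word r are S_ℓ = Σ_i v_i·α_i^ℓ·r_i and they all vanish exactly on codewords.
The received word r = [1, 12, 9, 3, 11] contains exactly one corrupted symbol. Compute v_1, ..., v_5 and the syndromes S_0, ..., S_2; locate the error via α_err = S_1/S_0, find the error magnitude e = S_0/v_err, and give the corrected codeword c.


S = (5, 8, 5), error at position 1, error magnitude e = 10, c = [4, 12, 9, 3, 11].

Step 1: column multipliers v_i = (∏_{j≠i}(α_i − α_j))^{−1} mod 13.
  i = 1 (α = 12): (12−8)(12−3)(12−6)(12−2) = 4·9·6·10 = 2160 ≡ 2, so v_1 = 2^{−1} = 7 (mod 13).
  i = 2 (α = 8): (8−12)(8−3)(8−6)(8−2) = (−4)·5·2·6 = −240 ≡ 7, so v_2 = 7^{−1} = 2 (mod 13).
  i = 3 (α = 3): (3−12)(3−8)(3−6)(3−2) = (−9)·(−5)·(−3)·1 = −135 ≡ 8, so v_3 = 8^{−1} = 5 (mod 13).
  i = 4 (α = 6): (6−12)(6−8)(6−3)(6−2) = (−6)·(−2)·3·4 = 144 ≡ 1, so v_4 = 1^{−1} = 1 (mod 13).
  i = 5 (α = 2): (2−12)(2−8)(2−3)(2−6) = (−10)·(−6)·(−1)·(−4) = 240 ≡ 6, so v_5 = 6^{−1} = 11 (mod 13).
  v = [7, 2, 5, 1, 11].
Step 2: syndromes of r = [1, 12, 9, 3, 11] (all sums mod 13).
  S_0 = Σ v_i r_i = 7·1 + 2·12 + 5·9 + 1·3 + 11·11 = 200 ≡ 5.
  S_1 = Σ v_i α_i r_i = 7·12·1 + 2·8·12 + 5·3·9 + 1·6·3 + 11·2·11 = 671 ≡ 8.
  α_i^2 mod 13 = [1, 12, 9, 10, 4].
  S_2 = Σ v_i α_i^2 r_i = 7·1·1 + 2·12·12 + 5·9·9 + 1·10·3 + 11·4·11 = 1214 ≡ 5.
  S = (5, 8, 5) ≠ 0, so r is not a codeword (an error is present).
Step 3: locate the error. For a single error e at position i, S_ℓ = v_i·e·α_i^ℓ, so α_err = S_1/S_0.
  S_0^{−1} = 5^{−1} = 8 (mod 13), so α_err = 8·8 = 64 ≡ 12 = α_1. Error position i = 1.
  Consistency check: S_2/S_1 = 5·5 = 25 ≡ 12 = α_err ✓ (single-error assumption holds).
Step 4: error magnitude e = S_0/v_1 = S_0·∏_{j≠1}(α_1 − α_j) = 5·2 = 10 ≡ 10 (mod 13).
Step 5: correct position 1: c_1 = r_1 − e = 1 − 10 ≡ 4 (mod 13). Hence c = [4, 12, 9, 3, 11].
  Check: interpolating c through the α_i gives m(x) = 2 + 11·x (degree < 2) with m(α_i) = c_i for every i, so c is indeed a codeword.


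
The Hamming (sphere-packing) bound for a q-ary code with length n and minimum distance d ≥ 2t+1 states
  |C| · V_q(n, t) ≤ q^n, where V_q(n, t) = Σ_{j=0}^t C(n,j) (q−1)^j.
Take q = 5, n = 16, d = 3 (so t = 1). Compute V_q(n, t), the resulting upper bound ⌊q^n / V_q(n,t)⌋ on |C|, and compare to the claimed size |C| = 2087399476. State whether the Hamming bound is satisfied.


V_q(n, t) = 65, q^n = 152587890625, Hamming bound = 2347506009, |C| = 2087399476 ≤ bound (satisfied).

Step 1: Compute V_q(n, t) = Σ_{j=0}^1 C(n, j) (q−1)^j.
  j = 0: C(16,0)·(4)^0 = 1·1 = 1.
  j = 1: C(16,1)·(4)^1 = 16·4 = 64.
  V_q(n, t) = 1 + 64 = 65.
Step 2: q^n = 5^16 = 152587890625.
Step 3: Hamming bound ⌊q^n / V_q(n,t)⌋ = ⌊152587890625/65⌋ = 2347506009.
Step 4: Compare |C| = 2087399476 to 2347506009: satisfied.
The claimed |C| lies below the Hamming bound.


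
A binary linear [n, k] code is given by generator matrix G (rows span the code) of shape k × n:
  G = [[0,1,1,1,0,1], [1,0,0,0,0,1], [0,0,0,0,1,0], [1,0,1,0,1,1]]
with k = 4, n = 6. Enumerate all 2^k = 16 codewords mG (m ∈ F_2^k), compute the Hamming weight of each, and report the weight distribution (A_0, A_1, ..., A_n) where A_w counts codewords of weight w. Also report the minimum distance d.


Weight distribution: A_0 = 1, A_1 = 2, A_2 = 2, A_3 = 4, A_4 = 5, A_5 = 2. Minimum distance d = 1.

Enumerate all 2^4 = 16 messages m ∈ F_2^4.
For each, compute codeword c = mG in F_2^6, then tally its weight.
  m = 0000 → c = 000000, weight = 0.
  m = 1000 → c = 011101, weight = 4.
  m = 0100 → c = 100001, weight = 2.
  m = 1100 → c = 111100, weight = 4.
  m = 0010 → c = 000010, weight = 1.
  m = 1010 → c = 011111, weight = 5.
  m = 0110 → c = 100011, weight = 3.
  m = 1110 → c = 111110, weight = 5.
  m = 0001 → c = 101011, weight = 4.
  m = 1001 → c = 110110, weight = 4.
  m = 0101 → c = 001010, weight = 2.
  m = 1101 → c = 010111, weight = 4.
  m = 0011 → c = 101001, weight = 3.
  m = 1011 → c = 110100, weight = 3.
  m = 0111 → c = 001000, weight = 1.
  m = 1111 → c = 010101, weight = 3.
Tally weights:
  weight 0: 1 codewords.
  weight 1: 2 codewords.
  weight 2: 2 codewords.
  weight 3: 4 codewords.
  weight 4: 5 codewords.
  weight 5: 2 codewords.
Minimum distance d = smallest w > 0 with A_w > 0 = 1.
Sanity: Σ A_w = 16 = 2^4 = 16 ✓.


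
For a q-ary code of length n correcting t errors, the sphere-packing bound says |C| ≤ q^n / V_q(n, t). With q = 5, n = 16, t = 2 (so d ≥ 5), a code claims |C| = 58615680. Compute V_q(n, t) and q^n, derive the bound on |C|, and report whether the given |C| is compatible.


V_q(n, t) = 1985, q^n = 152587890625, Hamming bound = 76870473, |C| = 58615680 ≤ bound (satisfied).

Step 1: Compute V_q(n, t) = Σ_{j=0}^2 C(n, j) (q−1)^j.
  j = 0: C(16,0)·(4)^0 = 1·1 = 1.
  j = 1: C(16,1)·(4)^1 = 16·4 = 64.
  j = 2: C(16,2)·(4)^2 = 120·16 = 1920.
  V_q(n, t) = 1 + 64 + 1920 = 1985.
Step 2: q^n = 5^16 = 152587890625.
Step 3: Hamming bound ⌊q^n / V_q(n,t)⌋ = ⌊152587890625/1985⌋ = 76870473.
Step 4: Compare |C| = 58615680 to 76870473: satisfied.
The claimed |C| lies below the Hamming bound.


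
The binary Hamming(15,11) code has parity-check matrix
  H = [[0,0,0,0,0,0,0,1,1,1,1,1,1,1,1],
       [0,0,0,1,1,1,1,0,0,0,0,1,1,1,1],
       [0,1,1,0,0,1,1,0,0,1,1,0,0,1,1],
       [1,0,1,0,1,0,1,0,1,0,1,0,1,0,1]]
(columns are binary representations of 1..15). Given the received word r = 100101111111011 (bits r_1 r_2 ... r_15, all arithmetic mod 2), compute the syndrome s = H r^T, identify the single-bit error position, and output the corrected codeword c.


s = (1, 0, 0, 1)^T, error position = 9, corrected codeword c = 100101110111011

Compute s = H r^T mod 2 one row at a time:
  s_1 = 1 + 1 + 1 + 1 + 1 + 0 + 1 + 1 = 7 ≡ 1 (mod 2).
  s_2 = 1 + 0 + 1 + 1 + 1 + 0 + 1 + 1 = 6 ≡ 0 (mod 2).
  s_3 = 0 + 0 + 1 + 1 + 1 + 1 + 1 + 1 = 6 ≡ 0 (mod 2).
  s_4 = 1 + 0 + 0 + 1 + 1 + 1 + 0 + 1 = 5 ≡ 1 (mod 2).
s = (1, 0, 0, 1)^T — this equals column 9 of H (binary 1001), so error is at position 9.
Correct: flip bit 9 of r = 100101111111011 to get c = 100101110111011.


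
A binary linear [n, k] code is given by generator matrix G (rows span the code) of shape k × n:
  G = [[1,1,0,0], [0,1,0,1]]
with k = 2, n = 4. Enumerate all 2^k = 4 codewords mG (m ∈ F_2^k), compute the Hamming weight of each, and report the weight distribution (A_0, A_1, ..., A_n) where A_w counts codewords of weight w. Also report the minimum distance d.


Weight distribution: A_0 = 1, A_2 = 3. Minimum distance d = 2.

Enumerate all 2^2 = 4 messages m ∈ F_2^2.
For each, compute codeword c = mG in F_2^4, then tally its weight.
  m = 00 → c = 0000, weight = 0.
  m = 10 → c = 1100, weight = 2.
  m = 01 → c = 0101, weight = 2.
  m = 11 → c = 1001, weight = 2.
Tally weights:
  weight 0: 1 codewords.
  weight 2: 3 codewords.
Minimum distance d = smallest w > 0 with A_w > 0 = 2.
Sanity: Σ A_w = 4 = 2^2 = 4 ✓.


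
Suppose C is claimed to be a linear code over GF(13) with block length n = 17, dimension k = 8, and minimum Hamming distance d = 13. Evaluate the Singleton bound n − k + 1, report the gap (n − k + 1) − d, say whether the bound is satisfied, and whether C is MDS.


Singleton RHS = n − k + 1 = 10, slack = -3, bound violated (no such code; not MDS).

Singleton bound: d ≤ n − k + 1.
Here n = 17, k = 8, so n − k + 1 = 10.
Given d = 13, check d ≤ 10: NO.
Slack = (n − k + 1) − d = -3.
The slack is negative: d = 13 exceeds n − k + 1 = 10 by 3, so the Singleton bound is violated and no linear [17, 8, 13]_13 code can exist. In particular it is not MDS (MDS requires d = n − k + 1 exactly).
Description: the claimed parameters are [17, 8, 13]_13; such a code would be impossible (violates the Singleton bound).


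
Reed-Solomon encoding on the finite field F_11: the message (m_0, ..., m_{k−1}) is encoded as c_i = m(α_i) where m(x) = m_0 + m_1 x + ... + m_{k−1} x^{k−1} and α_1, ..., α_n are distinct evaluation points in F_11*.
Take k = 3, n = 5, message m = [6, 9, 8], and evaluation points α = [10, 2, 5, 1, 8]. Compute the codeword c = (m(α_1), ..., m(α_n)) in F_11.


c = [5, 1, 9, 1, 7]

Message polynomial: m(x) = 6 + 9·x + 8·x^2 (mod 11).
For each evaluation point α_i, compute m(α_i) mod 11:
  α_1 = 10: Horner steps 8 → 1 → 5, so m(10) = 5.
  α_2 = 2: Horner steps 8 → 3 → 1, so m(2) = 1.
  α_3 = 5: Horner steps 8 → 5 → 9, so m(5) = 9.
  α_4 = 1: Horner steps 8 → 6 → 1, so m(1) = 1.
  α_5 = 8: Horner steps 8 → 7 → 7, so m(8) = 7.
Codeword c = [5, 1, 9, 1, 7] ∈ F_11^5.


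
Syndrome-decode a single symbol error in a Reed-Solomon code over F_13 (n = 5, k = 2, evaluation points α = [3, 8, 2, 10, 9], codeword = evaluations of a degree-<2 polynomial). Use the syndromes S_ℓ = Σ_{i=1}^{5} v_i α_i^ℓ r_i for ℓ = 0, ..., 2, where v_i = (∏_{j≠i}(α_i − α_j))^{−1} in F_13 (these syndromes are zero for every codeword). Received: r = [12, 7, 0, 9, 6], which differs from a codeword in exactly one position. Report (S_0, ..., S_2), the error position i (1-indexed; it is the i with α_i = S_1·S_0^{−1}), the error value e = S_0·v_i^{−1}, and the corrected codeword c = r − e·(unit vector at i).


S = (7, 5, 11), error at position 4, error magnitude e = 4, c = [12, 7, 0, 5, 6].

Step 1: column multipliers v_i = (∏_{j≠i}(α_i − α_j))^{−1} mod 13.
  i = 1 (α = 3): (3−8)(3−2)(3−10)(3−9) = (−5)·1·(−7)·(−6) = −210 ≡ 11, so v_1 = 11^{−1} = 6 (mod 13).
  i = 2 (α = 8): (8−3)(8−2)(8−10)(8−9) = 5·6·(−2)·(−1) = 60 ≡ 8, so v_2 = 8^{−1} = 5 (mod 13).
  i = 3 (α = 2): (2−3)(2−8)(2−10)(2−9) = (−1)·(−6)·(−8)·(−7) = 336 ≡ 11, so v_3 = 11^{−1} = 6 (mod 13).
  i = 4 (α = 10): (10−3)(10−8)(10−2)(10−9) = 7·2·8·1 = 112 ≡ 8, so v_4 = 8^{−1} = 5 (mod 13).
  i = 5 (α = 9): (9−3)(9−8)(9−2)(9−10) = 6·1·7·(−1) = −42 ≡ 10, so v_5 = 10^{−1} = 4 (mod 13).
  v = [6, 5, 6, 5, 4].
Step 2: syndromes of r = [12, 7, 0, 9, 6] (all sums mod 13).
  S_0 = Σ v_i r_i = 6·12 + 5·7 + 6·0 + 5·9 + 4·6 = 176 ≡ 7.
  S_1 = Σ v_i α_i r_i = 6·3·12 + 5·8·7 + 6·2·0 + 5·10·9 + 4·9·6 = 1162 ≡ 5.
  α_i^2 mod 13 = [9, 12, 4, 9, 3].
  S_2 = Σ v_i α_i^2 r_i = 6·9·12 + 5·12·7 + 6·4·0 + 5·9·9 + 4·3·6 = 1545 ≡ 11.
  S = (7, 5, 11) ≠ 0, so r is not a codeword (an error is present).
Step 3: locate the error. For a single error e at position i, S_ℓ = v_i·e·α_i^ℓ, so α_err = S_1/S_0.
  S_0^{−1} = 7^{−1} = 2 (mod 13), so α_err = 5·2 = 10 ≡ 10 = α_4. Error position i = 4.
  Consistency check: S_2/S_1 = 11·8 = 88 ≡ 10 = α_err ✓ (single-error assumption holds).
Step 4: error magnitude e = S_0/v_4 = S_0·∏_{j≠4}(α_4 − α_j) = 7·8 = 56 ≡ 4 (mod 13).
Step 5: correct position 4: c_4 = r_4 − e = 9 − 4 ≡ 5 (mod 13). Hence c = [12, 7, 0, 5, 6].
  Check: interpolating c through the α_i gives m(x) = 2 + 12·x (degree < 2) with m(α_i) = c_i for every i, so c is indeed a codeword.
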